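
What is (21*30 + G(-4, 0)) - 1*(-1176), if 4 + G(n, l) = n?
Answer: 1798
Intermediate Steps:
G(n, l) = -4 + n
(21*30 + G(-4, 0)) - 1*(-1176) = (21*30 + (-4 - 4)) - 1*(-1176) = (630 - 8) + 1176 = 622 + 1176 = 1798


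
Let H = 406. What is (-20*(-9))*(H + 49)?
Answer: 81900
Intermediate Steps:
(-20*(-9))*(H + 49) = (-20*(-9))*(406 + 49) = 180*455 = 81900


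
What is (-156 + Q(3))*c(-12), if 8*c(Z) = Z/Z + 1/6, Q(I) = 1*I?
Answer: -357/16 ≈ -22.313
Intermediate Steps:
Q(I) = I
c(Z) = 7/48 (c(Z) = (Z/Z + 1/6)/8 = (1 + 1*(1/6))/8 = (1 + 1/6)/8 = (1/8)*(7/6) = 7/48)
(-156 + Q(3))*c(-12) = (-156 + 3)*(7/48) = -153*7/48 = -357/16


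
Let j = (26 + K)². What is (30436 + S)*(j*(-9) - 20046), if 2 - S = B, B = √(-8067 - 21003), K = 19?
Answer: -1164892698 + 114813*I*√3230 ≈ -1.1649e+9 + 6.5252e+6*I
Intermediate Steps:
B = 3*I*√3230 (B = √(-29070) = 3*I*√3230 ≈ 170.5*I)
j = 2025 (j = (26 + 19)² = 45² = 2025)
S = 2 - 3*I*√3230 ≈ 2.0 - 170.5*I
(30436 + S)*(j*(-9) - 20046) = (30436 + (2 - 3*I*√3230))*(2025*(-9) - 20046) = (30438 - 3*I*√3230)*(-18225 - 20046) = (30438 - 3*I*√3230)*(-38271) = -1164892698 + 114813*I*√3230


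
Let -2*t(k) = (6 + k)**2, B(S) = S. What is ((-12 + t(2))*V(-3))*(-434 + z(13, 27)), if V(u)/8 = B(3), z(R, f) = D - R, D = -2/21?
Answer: 3304928/7 ≈ 4.7213e+5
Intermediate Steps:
D = -2/21 (D = -2*1/21 = -2/21 ≈ -0.095238)
z(R, f) = -2/21 - R
t(k) = -(6 + k)**2/2
V(u) = 24 (V(u) = 8*3 = 24)
((-12 + t(2))*V(-3))*(-434 + z(13, 27)) = ((-12 - (6 + 2)**2/2)*24)*(-434 + (-2/21 - 1*13)) = ((-12 - 1/2*8**2)*24)*(-434 + (-2/21 - 13)) = ((-12 - 1/2*64)*24)*(-434 - 275/21) = ((-12 - 32)*24)*(-9389/21) = -44*24*(-9389/21) = -1056*(-9389/21) = 3304928/7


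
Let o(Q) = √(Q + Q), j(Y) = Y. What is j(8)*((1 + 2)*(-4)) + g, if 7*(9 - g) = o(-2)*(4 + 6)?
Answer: -87 - 20*I/7 ≈ -87.0 - 2.8571*I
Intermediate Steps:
o(Q) = √2*√Q (o(Q) = √(2*Q) = √2*√Q)
g = 9 - 20*I/7 (g = 9 - √2*√(-2)*(4 + 6)/7 = 9 - √2*(I*√2)*10/7 = 9 - 2*I*10/7 = 9 - 20*I/7 ≈ 9.0 - 2.8571*I)
j(8)*((1 + 2)*(-4)) + g = 8*((1 + 2)*(-4)) + (9 - 20*I/7) = 8*(3*(-4)) + (9 - 20*I/7) = 8*(-12) + (9 - 20*I/7) = -96 + (9 - 20*I/7) = -87 - 20*I/7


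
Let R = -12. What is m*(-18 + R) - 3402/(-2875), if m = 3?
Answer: -255348/2875 ≈ -88.817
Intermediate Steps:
m*(-18 + R) - 3402/(-2875) = 3*(-18 - 12) - 3402/(-2875) = 3*(-30) - 3402*(-1)/2875 = -90 - 1*(-3402/2875) = -90 + 3402/2875 = -255348/2875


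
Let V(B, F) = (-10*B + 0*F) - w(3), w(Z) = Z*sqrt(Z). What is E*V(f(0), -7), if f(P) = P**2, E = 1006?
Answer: -3018*sqrt(3) ≈ -5227.3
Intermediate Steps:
w(Z) = Z**(3/2)
V(B, F) = -10*B - 3*sqrt(3) (V(B, F) = (-10*B + 0*F) - 3**(3/2) = (-10*B + 0) - 3*sqrt(3) = -10*B - 3*sqrt(3))
E*V(f(0), -7) = 1006*(-10*0**2 - 3*sqrt(3)) = 1006*(-10*0 - 3*sqrt(3)) = 1006*(0 - 3*sqrt(3)) = 1006*(-3*sqrt(3)) = -3018*sqrt(3)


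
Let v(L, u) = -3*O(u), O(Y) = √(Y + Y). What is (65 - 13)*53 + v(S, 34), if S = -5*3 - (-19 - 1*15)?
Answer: 2756 - 6*√17 ≈ 2731.3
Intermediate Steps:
O(Y) = √2*√Y (O(Y) = √(2*Y) = √2*√Y)
S = 19 (S = -15 - (-19 - 15) = -15 - 1*(-34) = -15 + 34 = 19)
v(L, u) = -3*√2*√u
(65 - 13)*53 + v(S, 34) = (65 - 13)*53 - 3*√2*√34 = 52*53 - 6*√17 = 2756 - 6*√17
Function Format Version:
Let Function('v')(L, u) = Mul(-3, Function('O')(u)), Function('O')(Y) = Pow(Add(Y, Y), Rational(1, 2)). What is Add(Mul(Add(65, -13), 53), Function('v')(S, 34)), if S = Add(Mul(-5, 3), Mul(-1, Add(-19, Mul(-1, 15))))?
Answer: Add(2756, Mul(-6, Pow(17, Rational(1, 2)))) ≈ 2731.3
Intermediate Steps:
Function('O')(Y) = Mul(Pow(2, Rational(1, 2)), Pow(Y, Rational(1, 2))) (Function('O')(Y) = Pow(Mul(2, Y), Rational(1, 2)) = Mul(Pow(2, Rational(1, 2)), Pow(Y, Rational(1, 2))))
S = 19 (S = Add(-15, Mul(-1, Add(-19, -15))) = Add(-15, Mul(-1, -34)) = Add(-15, 34) = 19)
Function('v')(L, u) = Mul(-3, Pow(2, Rational(1, 2)), Pow(u, Rational(1, 2))) (Function('v')(L, u) = Mul(-3, Mul(Pow(2, Rational(1, 2)), Pow(u, Rational(1, 2)))) = Mul(-3, Pow(2, Rational(1, 2)), Pow(u, Rational(1, 2))))
Add(Mul(Add(65, -13), 53), Function('v')(S, 34)) = Add(Mul(Add(65, -13), 53), Mul(-3, Pow(2, Rational(1, 2)), Pow(34, Rational(1, 2)))) = Add(Mul(52, 53), Mul(-6, Pow(17, Rational(1, 2)))) = Add(2756, Mul(-6, Pow(17, Rational(1, 2))))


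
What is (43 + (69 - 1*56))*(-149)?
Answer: -8344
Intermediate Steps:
(43 + (69 - 1*56))*(-149) = (43 + (69 - 56))*(-149) = (43 + 13)*(-149) = 56*(-149) = -8344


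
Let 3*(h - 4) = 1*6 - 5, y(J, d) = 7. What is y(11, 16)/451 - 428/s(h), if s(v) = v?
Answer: -578993/5863 ≈ -98.754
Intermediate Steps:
h = 13/3 (h = 4 + (1*6 - 5)/3 = 4 + (6 - 5)/3 = 4 + (1/3)*1 = 4 + 1/3 = 13/3 ≈ 4.3333)
y(11, 16)/451 - 428/s(h) = 7/451 - 428/13/3 = 7*(1/451) - 428*3/13 = 7/451 - 1284/13 = -578993/5863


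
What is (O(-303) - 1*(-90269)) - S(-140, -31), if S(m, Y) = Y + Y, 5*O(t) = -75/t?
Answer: 9123436/101 ≈ 90331.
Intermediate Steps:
O(t) = -15/t (O(t) = (-75/t)/5 = -15/t)
S(m, Y) = 2*Y
(O(-303) - 1*(-90269)) - S(-140, -31) = (-15/(-303) - 1*(-90269)) - 2*(-31) = (-15*(-1/303) + 90269) - 1*(-62) = (5/101 + 90269) + 62 = 9117174/101 + 62 = 9123436/101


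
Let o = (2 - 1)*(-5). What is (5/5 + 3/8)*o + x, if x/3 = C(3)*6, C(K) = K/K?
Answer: 89/8 ≈ 11.125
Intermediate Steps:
C(K) = 1
o = -5 (o = 1*(-5) = -5)
x = 18 (x = 3*(1*6) = 3*6 = 18)
(5/5 + 3/8)*o + x = (5/5 + 3/8)*(-5) + 18 = (5*(⅕) + 3*(⅛))*(-5) + 18 = (1 + 3/8)*(-5) + 18 = (11/8)*(-5) + 18 = -55/8 + 18 = 89/8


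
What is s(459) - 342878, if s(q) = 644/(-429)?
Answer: -147095306/429 ≈ -3.4288e+5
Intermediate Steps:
s(q) = -644/429 (s(q) = 644*(-1/429) = -644/429)
s(459) - 342878 = -644/429 - 342878 = -147095306/429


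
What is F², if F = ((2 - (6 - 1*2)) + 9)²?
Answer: 2401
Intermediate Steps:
F = 49 (F = ((2 - (6 - 2)) + 9)² = ((2 - 1*4) + 9)² = ((2 - 4) + 9)² = (-2 + 9)² = 7² = 49)
F² = 49² = 2401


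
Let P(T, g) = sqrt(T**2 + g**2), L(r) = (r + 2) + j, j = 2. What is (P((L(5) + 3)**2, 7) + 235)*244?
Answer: 57340 + 244*sqrt(20785) ≈ 92518.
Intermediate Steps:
L(r) = 4 + r (L(r) = (r + 2) + 2 = (2 + r) + 2 = 4 + r)
(P((L(5) + 3)**2, 7) + 235)*244 = (sqrt((((4 + 5) + 3)**2)**2 + 7**2) + 235)*244 = (sqrt(((9 + 3)**2)**2 + 49) + 235)*244 = (sqrt((12**2)**2 + 49) + 235)*244 = (sqrt(144**2 + 49) + 235)*244 = (sqrt(20736 + 49) + 235)*244 = (sqrt(20785) + 235)*244 = (235 + sqrt(20785))*244 = 57340 + 244*sqrt(20785)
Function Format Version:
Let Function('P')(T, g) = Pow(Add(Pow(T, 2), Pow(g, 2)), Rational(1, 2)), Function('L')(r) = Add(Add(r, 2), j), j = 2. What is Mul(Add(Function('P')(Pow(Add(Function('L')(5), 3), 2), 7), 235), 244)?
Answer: Add(57340, Mul(244, Pow(20785, Rational(1, 2)))) ≈ 92518.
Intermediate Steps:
Function('L')(r) = Add(4, r) (Function('L')(r) = Add(Add(r, 2), 2) = Add(Add(2, r), 2) = Add(4, r))
Mul(Add(Function('P')(Pow(Add(Function('L')(5), 3), 2), 7), 235), 244) = Mul(Add(Pow(Add(Pow(Pow(Add(Add(4, 5), 3), 2), 2), Pow(7, 2)), Rational(1, 2)), 235), 244) = Mul(Add(Pow(Add(Pow(Pow(Add(9, 3), 2), 2), 49), Rational(1, 2)), 235), 244) = Mul(Add(Pow(Add(Pow(Pow(12, 2), 2), 49), Rational(1, 2)), 235), 244) = Mul(Add(Pow(Add(Pow(144, 2), 49), Rational(1, 2)), 235), 244) = Mul(Add(Pow(Add(20736, 49), Rational(1, 2)), 235), 244) = Mul(Add(Pow(20785, Rational(1, 2)), 235), 244) = Mul(Add(235, Pow(20785, Rational(1, 2))), 244) = Add(57340, Mul(244, Pow(20785, Rational(1, 2))))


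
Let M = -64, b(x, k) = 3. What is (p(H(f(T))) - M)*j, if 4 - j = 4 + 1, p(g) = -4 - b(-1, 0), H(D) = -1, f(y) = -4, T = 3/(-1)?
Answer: -57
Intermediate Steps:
T = -3 (T = 3*(-1) = -3)
p(g) = -7 (p(g) = -4 - 1*3 = -4 - 3 = -7)
j = -1 (j = 4 - (4 + 1) = 4 - 1*5 = 4 - 5 = -1)
(p(H(f(T))) - M)*j = (-7 - 1*(-64))*(-1) = (-7 + 64)*(-1) = 57*(-1) = -57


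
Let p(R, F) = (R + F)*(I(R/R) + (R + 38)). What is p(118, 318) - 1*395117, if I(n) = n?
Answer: -326665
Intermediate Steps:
p(R, F) = (39 + R)*(F + R) (p(R, F) = (R + F)*(R/R + (R + 38)) = (F + R)*(1 + (38 + R)) = (F + R)*(39 + R) = (39 + R)*(F + R))
p(118, 318) - 1*395117 = (118² + 39*318 + 39*118 + 318*118) - 1*395117 = (13924 + 12402 + 4602 + 37524) - 395117 = 68452 - 395117 = -326665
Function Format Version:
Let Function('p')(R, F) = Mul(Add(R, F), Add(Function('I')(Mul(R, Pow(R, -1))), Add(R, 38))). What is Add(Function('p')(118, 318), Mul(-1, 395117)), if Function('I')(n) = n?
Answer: -326665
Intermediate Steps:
Function('p')(R, F) = Mul(Add(39, R), Add(F, R)) (Function('p')(R, F) = Mul(Add(R, F), Add(Mul(R, Pow(R, -1)), Add(R, 38))) = Mul(Add(F, R), Add(1, Add(38, R))) = Mul(Add(F, R), Add(39, R)) = Mul(Add(39, R), Add(F, R)))
Add(Function('p')(118, 318), Mul(-1, 395117)) = Add(Add(Pow(118, 2), Mul(39, 318), Mul(39, 118), Mul(318, 118)), Mul(-1, 395117)) = Add(Add(13924, 12402, 4602, 37524), -395117) = Add(68452, -395117) = -326665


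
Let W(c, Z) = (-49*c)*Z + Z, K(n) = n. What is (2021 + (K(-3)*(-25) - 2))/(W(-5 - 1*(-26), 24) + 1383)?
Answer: -698/7763 ≈ -0.089914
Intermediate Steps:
W(c, Z) = Z - 49*Z*c (W(c, Z) = -49*Z*c + Z = Z - 49*Z*c)
(2021 + (K(-3)*(-25) - 2))/(W(-5 - 1*(-26), 24) + 1383) = (2021 + (-3*(-25) - 2))/(24*(1 - 49*(-5 - 1*(-26))) + 1383) = (2021 + (75 - 2))/(24*(1 - 49*(-5 + 26)) + 1383) = (2021 + 73)/(24*(1 - 49*21) + 1383) = 2094/(24*(1 - 1029) + 1383) = 2094/(24*(-1028) + 1383) = 2094/(-24672 + 1383) = 2094/(-23289) = 2094*(-1/23289) = -698/7763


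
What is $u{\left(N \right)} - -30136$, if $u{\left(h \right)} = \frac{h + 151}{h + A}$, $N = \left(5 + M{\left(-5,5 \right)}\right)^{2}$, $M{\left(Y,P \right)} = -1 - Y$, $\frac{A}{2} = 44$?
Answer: $\frac{5093216}{169} \approx 30137.0$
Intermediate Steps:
$A = 88$ ($A = 2 \cdot 44 = 88$)
$N = 81$ ($N = \left(5 - -4\right)^{2} = \left(5 + \left(-1 + 5\right)\right)^{2} = \left(5 + 4\right)^{2} = 9^{2} = 81$)
$u{\left(h \right)} = \frac{151 + h}{88 + h}$ ($u{\left(h \right)} = \frac{h + 151}{h + 88} = \frac{151 + h}{88 + h}$)
$u{\left(N \right)} - -30136 = \frac{151 + 81}{88 + 81} - -30136 = \frac{1}{169} \cdot 232 + 30136 = \frac{232}{169} + 30136 = \frac{5093216}{169}$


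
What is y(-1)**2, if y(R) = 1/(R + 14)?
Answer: 1/169 ≈ 0.0059172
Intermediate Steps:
y(R) = 1/(14 + R)
y(-1)**2 = (1/(14 - 1))**2 = (1/13)**2 = 1/169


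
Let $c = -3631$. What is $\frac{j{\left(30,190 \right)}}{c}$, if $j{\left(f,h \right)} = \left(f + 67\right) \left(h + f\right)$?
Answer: $- \frac{21340}{3631} \approx -5.8772$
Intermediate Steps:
$j{\left(f,h \right)} = \left(67 + f\right) \left(f + h\right)$
$\frac{j{\left(30,190 \right)}}{c} = \frac{30^{2} + 67 \cdot 30 + 67 \cdot 190 + 30 \cdot 190}{-3631} = \left(900 + 2010 + 12730 + 5700\right) \left(- \frac{1}{3631}\right) = 21340 \left(- \frac{1}{3631}\right) = - \frac{21340}{3631}$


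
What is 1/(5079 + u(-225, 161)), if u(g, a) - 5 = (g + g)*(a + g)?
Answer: 1/33884 ≈ 2.9512e-5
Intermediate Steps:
u(g, a) = 5 + 2*g*(a + g) (u(g, a) = 5 + (g + g)*(a + g) = 5 + (2*g)*(a + g) = 5 + 2*g*(a + g))
1/(5079 + u(-225, 161)) = 1/(5079 + (5 + 2*(-225)² + 2*161*(-225))) = 1/(5079 + (5 + 2*50625 - 72450)) = 1/(5079 + (5 + 101250 - 72450)) = 1/(5079 + 28805) = 1/33884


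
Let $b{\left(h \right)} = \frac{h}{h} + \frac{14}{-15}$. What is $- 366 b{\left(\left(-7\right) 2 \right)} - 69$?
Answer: $- \frac{467}{5} \approx -93.4$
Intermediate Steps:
$b{\left(h \right)} = \frac{1}{15}$ ($b{\left(h \right)} = 1 + 14 \left(- \frac{1}{15}\right) = 1 - \frac{14}{15} = \frac{1}{15}$)
$- 366 b{\left(\left(-7\right) 2 \right)} - 69 = \left(-366\right) \frac{1}{15} - 69 = - \frac{122}{5} - 69 = - \frac{467}{5}$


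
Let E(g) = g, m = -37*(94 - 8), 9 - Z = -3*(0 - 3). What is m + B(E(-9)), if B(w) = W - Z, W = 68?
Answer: -3114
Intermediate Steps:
Z = 0 (Z = 9 - (-3)*(0 - 3) = 9 - (-3)*(-3) = 9 - 1*9 = 9 - 9 = 0)
m = -3182 (m = -37*86 = -3182)
B(w) = 68 (B(w) = 68 - 1*0 = 68 + 0 = 68)
m + B(E(-9)) = -3182 + 68 = -3114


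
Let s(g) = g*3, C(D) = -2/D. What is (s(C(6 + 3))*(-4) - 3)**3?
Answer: -1/27 ≈ -0.037037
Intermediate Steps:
s(g) = 3*g
(s(C(6 + 3))*(-4) - 3)**3 = ((3*(-2/(6 + 3)))*(-4) - 3)**3 = ((3*(-2/9))*(-4) - 3)**3 = (-2/3*(-4) - 3)**3 = (8/3 - 3)**3 = (-1/3)**3 = -1/27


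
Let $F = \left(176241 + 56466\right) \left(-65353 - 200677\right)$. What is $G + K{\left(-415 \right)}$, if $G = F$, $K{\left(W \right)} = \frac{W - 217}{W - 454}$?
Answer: $- \frac{680977475302}{11} \approx -6.1907 \cdot 10^{10}$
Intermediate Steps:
$K{\left(W \right)} = \frac{-217 + W}{-454 + W}$
$F = -61907043210$ ($F = 232707 \left(-266030\right) = -61907043210$)
$G = -61907043210$
$G + K{\left(-415 \right)} = -61907043210 + \frac{-217 - 415}{-454 - 415} = -61907043210 + \frac{1}{-869} \left(-632\right) = -61907043210 - - \frac{8}{11} = -61907043210 + \frac{8}{11} = - \frac{680977475302}{11}$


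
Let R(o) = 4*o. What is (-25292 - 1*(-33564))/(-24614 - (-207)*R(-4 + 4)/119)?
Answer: -4136/12307 ≈ -0.33607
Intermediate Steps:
(-25292 - 1*(-33564))/(-24614 - (-207)*R(-4 + 4)/119) = (-25292 - 1*(-33564))/(-24614 - (-207)*(4*(-4 + 4))/119) = (-25292 + 33564)/(-24614 - (-207)*(4*0)*(1/119)) = 8272/(-24614 - (-207)*0*(1/119)) = 8272/(-24614 - (-207)*0) = 8272/(-24614 - 1*0) = 8272/(-24614 + 0) = 8272/(-24614) = 8272*(-1/24614) = -4136/12307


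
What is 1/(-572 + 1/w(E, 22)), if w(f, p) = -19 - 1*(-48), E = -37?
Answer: -29/16587 ≈ -0.0017484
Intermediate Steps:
w(f, p) = 29 (w(f, p) = -19 + 48 = 29)
1/(-572 + 1/w(E, 22)) = 1/(-572 + 1/29) = 1/(-16587/29) = -29/16587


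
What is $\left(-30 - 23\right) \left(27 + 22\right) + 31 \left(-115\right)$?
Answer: $-6162$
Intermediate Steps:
$\left(-30 - 23\right) \left(27 + 22\right) + 31 \left(-115\right) = \left(-53\right) 49 - 3565 = -2597 - 3565 = -6162$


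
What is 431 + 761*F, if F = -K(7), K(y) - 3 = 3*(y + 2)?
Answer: -22399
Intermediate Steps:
K(y) = 9 + 3*y (K(y) = 3 + 3*(y + 2) = 3 + 3*(2 + y) = 3 + (6 + 3*y) = 9 + 3*y)
F = -30 (F = -(9 + 3*7) = -(9 + 21) = -1*30 = -30)
431 + 761*F = 431 + 761*(-30) = 431 - 22830 = -22399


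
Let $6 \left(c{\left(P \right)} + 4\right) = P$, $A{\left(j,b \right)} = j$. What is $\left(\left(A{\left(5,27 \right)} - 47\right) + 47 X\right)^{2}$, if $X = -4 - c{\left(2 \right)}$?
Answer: $\frac{29929}{9} \approx 3325.4$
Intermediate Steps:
$c{\left(P \right)} = -4 + \frac{P}{6}$
$X = - \frac{1}{3}$ ($X = -4 - \left(-4 + \frac{1}{6} \cdot 2\right) = -4 - \left(-4 + \frac{1}{3}\right) = -4 - - \frac{11}{3} = -4 + \frac{11}{3} = - \frac{1}{3} \approx -0.33333$)
$\left(\left(A{\left(5,27 \right)} - 47\right) + 47 X\right)^{2} = \left(\left(5 - 47\right) + 47 \left(- \frac{1}{3}\right)\right)^{2} = \left(-42 - \frac{47}{3}\right)^{2} = \left(- \frac{173}{3}\right)^{2} = \frac{29929}{9}$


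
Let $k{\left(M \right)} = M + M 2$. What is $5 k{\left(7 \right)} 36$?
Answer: $3780$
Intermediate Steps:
$k{\left(M \right)} = 3 M$ ($k{\left(M \right)} = M + 2 M = 3 M$)
$5 k{\left(7 \right)} 36 = 5 \cdot 3 \cdot 7 \cdot 36 = 5 \cdot 21 \cdot 36 = 105 \cdot 36 = 3780$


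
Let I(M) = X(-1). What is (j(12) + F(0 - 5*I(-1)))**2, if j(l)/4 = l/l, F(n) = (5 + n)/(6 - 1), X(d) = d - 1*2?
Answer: 64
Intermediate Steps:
X(d) = -2 + d (X(d) = d - 2 = -2 + d)
I(M) = -3 (I(M) = -2 - 1 = -3)
F(n) = 1 + n/5 (F(n) = (5 + n)/5 = (5 + n)*(1/5) = 1 + n/5)
j(l) = 4 (j(l) = 4*(l/l) = 4*1 = 4)
(j(12) + F(0 - 5*I(-1)))**2 = (4 + (1 + (0 - 5*(-3))/5))**2 = (4 + (1 + (0 + 15)/5))**2 = (4 + (1 + (1/5)*15))**2 = (4 + (1 + 3))**2 = (4 + 4)**2 = 8**2 = 64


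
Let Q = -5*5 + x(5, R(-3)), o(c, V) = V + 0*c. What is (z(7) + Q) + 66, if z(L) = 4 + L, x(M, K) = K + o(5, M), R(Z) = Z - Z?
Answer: 57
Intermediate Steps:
R(Z) = 0
o(c, V) = V (o(c, V) = V + 0 = V)
x(M, K) = K + M
Q = -20 (Q = -5*5 + (0 + 5) = -25 + 5 = -20)
(z(7) + Q) + 66 = ((4 + 7) - 20) + 66 = (11 - 20) + 66 = -9 + 66 = 57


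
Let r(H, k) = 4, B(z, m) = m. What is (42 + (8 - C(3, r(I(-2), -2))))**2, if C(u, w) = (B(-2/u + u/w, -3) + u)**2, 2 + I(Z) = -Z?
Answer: 2500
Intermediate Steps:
I(Z) = -2 - Z
C(u, w) = (-3 + u)**2
(42 + (8 - C(3, r(I(-2), -2))))**2 = (42 + (8 - (-3 + 3)**2))**2 = (42 + (8 - 1*0**2))**2 = (42 + (8 - 1*0))**2 = (42 + (8 + 0))**2 = (42 + 8)**2 = 50**2 = 2500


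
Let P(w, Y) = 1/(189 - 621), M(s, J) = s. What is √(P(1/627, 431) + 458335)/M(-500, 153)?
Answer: -7*√12122493/18000 ≈ -1.3540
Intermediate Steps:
P(w, Y) = -1/432 (P(w, Y) = 1/(-432) = -1/432)
√(P(1/627, 431) + 458335)/M(-500, 153) = √(-1/432 + 458335)/(-500) = √(198000719/432)*(-1/500) = (7*√12122493/36)*(-1/500) = -7*√12122493/18000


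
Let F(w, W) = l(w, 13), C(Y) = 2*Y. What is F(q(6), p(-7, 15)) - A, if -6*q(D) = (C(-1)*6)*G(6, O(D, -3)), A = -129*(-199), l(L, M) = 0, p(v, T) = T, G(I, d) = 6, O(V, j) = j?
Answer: -25671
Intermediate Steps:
A = 25671
q(D) = 12 (q(D) = -(2*(-1))*6*6/6 = -(-2*6)*6/6 = -(-2)*6 = -1/6*(-72) = 12)
F(w, W) = 0
F(q(6), p(-7, 15)) - A = 0 - 1*25671 = 0 - 25671 = -25671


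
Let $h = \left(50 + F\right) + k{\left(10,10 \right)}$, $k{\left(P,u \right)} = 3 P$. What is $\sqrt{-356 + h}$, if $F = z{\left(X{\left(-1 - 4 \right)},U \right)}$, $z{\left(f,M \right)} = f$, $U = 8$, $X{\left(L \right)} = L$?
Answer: $i \sqrt{281} \approx 16.763 i$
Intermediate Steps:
$F = -5$ ($F = -1 - 4 = -5$)
$h = 75$ ($h = \left(50 - 5\right) + 3 \cdot 10 = 45 + 30 = 75$)
$\sqrt{-356 + h} = \sqrt{-356 + 75} = \sqrt{-281} = i \sqrt{281}$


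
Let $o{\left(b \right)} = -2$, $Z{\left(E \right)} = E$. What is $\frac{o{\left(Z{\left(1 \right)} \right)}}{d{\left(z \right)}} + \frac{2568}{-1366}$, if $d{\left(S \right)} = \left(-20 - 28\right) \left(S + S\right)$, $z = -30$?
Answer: $- \frac{1849643}{983520} \approx -1.8806$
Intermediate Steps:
$d{\left(S \right)} = - 96 S$ ($d{\left(S \right)} = - 48 \cdot 2 S = - 96 S$)
$\frac{o{\left(Z{\left(1 \right)} \right)}}{d{\left(z \right)}} + \frac{2568}{-1366} = - \frac{2}{\left(-96\right) \left(-30\right)} + \frac{2568}{-1366} = - \frac{2}{2880} + 2568 \left(- \frac{1}{1366}\right) = \left(-2\right) \frac{1}{2880} - \frac{1284}{683} = - \frac{1}{1440} - \frac{1284}{683} = - \frac{1849643}{983520}$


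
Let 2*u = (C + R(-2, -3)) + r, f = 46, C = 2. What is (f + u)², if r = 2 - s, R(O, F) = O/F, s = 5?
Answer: 75625/36 ≈ 2100.7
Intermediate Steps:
r = -3 (r = 2 - 1*5 = 2 - 5 = -3)
u = -⅙ (u = ((2 - 2/(-3)) - 3)/2 = ((2 - 2*(-⅓)) - 3)/2 = ((2 + ⅔) - 3)/2 = (8/3 - 3)/2 = (½)*(-⅓) = -⅙ ≈ -0.16667)
(f + u)² = (46 - ⅙)² = (275/6)² = 75625/36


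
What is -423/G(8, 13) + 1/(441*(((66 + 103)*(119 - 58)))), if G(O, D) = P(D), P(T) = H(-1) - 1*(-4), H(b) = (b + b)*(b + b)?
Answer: -1923071779/36370152 ≈ -52.875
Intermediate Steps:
H(b) = 4*b² (H(b) = (2*b)*(2*b) = 4*b²)
P(T) = 8 (P(T) = 4*(-1)² - 1*(-4) = 4*1 + 4 = 4 + 4 = 8)
G(O, D) = 8
-423/G(8, 13) + 1/(441*(((66 + 103)*(119 - 58)))) = -423/8 + 1/(441*(((66 + 103)*(119 - 58)))) = -423*⅛ + 1/(441*((169*61))) = -423/8 + (1/441)/10309 = -423/8 + (1/441)*(1/10309) = -423/8 + 1/4546269 = -1923071779/36370152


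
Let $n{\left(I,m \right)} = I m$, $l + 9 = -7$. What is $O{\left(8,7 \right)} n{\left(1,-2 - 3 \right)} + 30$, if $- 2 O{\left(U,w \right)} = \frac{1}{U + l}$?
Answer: $\frac{475}{16} \approx 29.688$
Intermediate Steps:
$l = -16$ ($l = -9 - 7 = -16$)
$O{\left(U,w \right)} = - \frac{1}{2 \left(-16 + U\right)}$ ($O{\left(U,w \right)} = - \frac{1}{2 \left(U - 16\right)} = - \frac{1}{2 \left(-16 + U\right)}$)
$O{\left(8,7 \right)} n{\left(1,-2 - 3 \right)} + 30 = - \frac{1}{-32 + 2 \cdot 8} \cdot 1 \left(-2 - 3\right) + 30 = - \frac{1}{-32 + 16} \cdot 1 \left(-2 - 3\right) + 30 = - \frac{1}{-16} \cdot 1 \left(-5\right) + 30 = \left(-1\right) \left(- \frac{1}{16}\right) \left(-5\right) + 30 = \frac{1}{16} \left(-5\right) + 30 = - \frac{5}{16} + 30 = \frac{475}{16}$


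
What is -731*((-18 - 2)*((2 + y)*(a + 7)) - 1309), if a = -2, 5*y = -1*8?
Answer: 986119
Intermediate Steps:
y = -8/5 (y = (-1*8)/5 = (⅕)*(-8) = -8/5 ≈ -1.6000)
-731*((-18 - 2)*((2 + y)*(a + 7)) - 1309) = -731*((-18 - 2)*((2 - 8/5)*(-2 + 7)) - 1309) = -731*(-8*5 - 1309) = -731*(-20*2 - 1309) = -731*(-40 - 1309) = -731*(-1349) = 986119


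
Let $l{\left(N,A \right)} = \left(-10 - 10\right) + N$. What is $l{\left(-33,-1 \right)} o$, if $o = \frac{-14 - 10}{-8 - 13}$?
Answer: $- \frac{424}{7} \approx -60.571$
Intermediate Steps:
$l{\left(N,A \right)} = -20 + N$
$o = \frac{8}{7}$ ($o = - \frac{24}{-21} = \left(-24\right) \left(- \frac{1}{21}\right) = \frac{8}{7} \approx 1.1429$)
$l{\left(-33,-1 \right)} o = \left(-20 - 33\right) \frac{8}{7} = \left(-53\right) \frac{8}{7} = - \frac{424}{7}$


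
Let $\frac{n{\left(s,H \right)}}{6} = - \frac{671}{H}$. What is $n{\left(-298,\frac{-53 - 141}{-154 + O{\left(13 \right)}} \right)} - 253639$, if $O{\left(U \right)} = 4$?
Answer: $- \frac{24904933}{97} \approx -2.5675 \cdot 10^{5}$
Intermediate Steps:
$n{\left(s,H \right)} = - \frac{4026}{H}$ ($n{\left(s,H \right)} = 6 \left(- \frac{671}{H}\right) = - \frac{4026}{H}$)
$n{\left(-298,\frac{-53 - 141}{-154 + O{\left(13 \right)}} \right)} - 253639 = - \frac{4026}{\left(-53 - 141\right) \frac{1}{-154 + 4}} - 253639 = - \frac{4026}{\left(-194\right) \frac{1}{-150}} - 253639 = - \frac{4026}{\left(-194\right) \left(- \frac{1}{150}\right)} - 253639 = - \frac{4026}{\frac{97}{75}} - 253639 = \left(-4026\right) \frac{75}{97} - 253639 = - \frac{301950}{97} - 253639 = - \frac{24904933}{97}$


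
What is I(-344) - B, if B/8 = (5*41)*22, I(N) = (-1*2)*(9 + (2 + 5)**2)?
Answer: -36196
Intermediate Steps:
I(N) = -116 (I(N) = -2*(9 + 7**2) = -2*(9 + 49) = -2*58 = -116)
B = 36080 (B = 8*((5*41)*22) = 8*(205*22) = 8*4510 = 36080)
I(-344) - B = -116 - 1*36080 = -116 - 36080 = -36196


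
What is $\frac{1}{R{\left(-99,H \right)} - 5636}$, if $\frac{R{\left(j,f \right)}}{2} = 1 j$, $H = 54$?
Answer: $- \frac{1}{5834} \approx -0.00017141$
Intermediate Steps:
$R{\left(j,f \right)} = 2 j$ ($R{\left(j,f \right)} = 2 \cdot 1 j = 2 j$)
$\frac{1}{R{\left(-99,H \right)} - 5636} = \frac{1}{2 \left(-99\right) - 5636} = \frac{1}{-198 - 5636} = \frac{1}{-5834} = - \frac{1}{5834}$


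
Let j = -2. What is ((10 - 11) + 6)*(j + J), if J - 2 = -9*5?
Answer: -225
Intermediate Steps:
J = -43 (J = 2 - 9*5 = 2 - 45 = -43)
((10 - 11) + 6)*(j + J) = ((10 - 11) + 6)*(-2 - 43) = (-1 + 6)*(-45) = 5*(-45) = -225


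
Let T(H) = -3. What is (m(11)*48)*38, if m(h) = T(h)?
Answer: -5472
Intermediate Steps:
m(h) = -3
(m(11)*48)*38 = -3*48*38 = -144*38 = -5472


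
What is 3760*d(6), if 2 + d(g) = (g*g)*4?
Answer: 533920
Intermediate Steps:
d(g) = -2 + 4*g**2 (d(g) = -2 + (g*g)*4 = -2 + g**2*4 = -2 + 4*g**2)
3760*d(6) = 3760*(-2 + 4*6**2) = 3760*(-2 + 4*36) = 3760*(-2 + 144) = 3760*142 = 533920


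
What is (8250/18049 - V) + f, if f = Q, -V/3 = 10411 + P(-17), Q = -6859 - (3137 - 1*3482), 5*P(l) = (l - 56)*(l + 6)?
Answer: 2274287446/90245 ≈ 25201.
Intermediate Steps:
P(l) = (-56 + l)*(6 + l)/5 (P(l) = ((l - 56)*(l + 6))/5 = ((-56 + l)*(6 + l))/5 = (-56 + l)*(6 + l)/5)
Q = -6514 (Q = -6859 - (3137 - 3482) = -6859 - 1*(-345) = -6859 + 345 = -6514)
V = -158574/5 (V = -3*(10411 + (-336/5 - 10*(-17) + (⅕)*(-17)²)) = -3*(10411 + (-336/5 + 170 + (⅕)*289)) = -3*(10411 + (-336/5 + 170 + 289/5)) = -3*(10411 + 803/5) = -3*52858/5 = -158574/5 ≈ -31715.)
f = -6514
(8250/18049 - V) + f = (8250/18049 - 1*(-158574/5)) - 6514 = (8250*(1/18049) + 158574/5) - 6514 = (8250/18049 + 158574/5) - 6514 = 2862143376/90245 - 6514 = 2274287446/90245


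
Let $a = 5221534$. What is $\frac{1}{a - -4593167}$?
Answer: $\frac{1}{9814701} \approx 1.0189 \cdot 10^{-7}$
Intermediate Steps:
$\frac{1}{a - -4593167} = \frac{1}{5221534 - -4593167} = \frac{1}{5221534 + \left(-29210 + 4622377\right)} = \frac{1}{5221534 + 4593167} = \frac{1}{9814701}$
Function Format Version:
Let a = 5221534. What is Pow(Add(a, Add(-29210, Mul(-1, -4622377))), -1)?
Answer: Rational(1, 9814701) ≈ 1.0189e-7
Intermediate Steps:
Pow(Add(a, Add(-29210, Mul(-1, -4622377))), -1) = Pow(Add(5221534, Add(-29210, Mul(-1, -4622377))), -1) = Pow(Add(5221534, Add(-29210, 4622377)), -1) = Pow(Add(5221534, 4593167), -1) = Pow(9814701, -1) = Rational(1, 9814701)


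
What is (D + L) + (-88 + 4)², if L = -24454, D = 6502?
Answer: -10896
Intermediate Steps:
(D + L) + (-88 + 4)² = (6502 - 24454) + (-88 + 4)² = -17952 + (-84)² = -17952 + 7056 = -10896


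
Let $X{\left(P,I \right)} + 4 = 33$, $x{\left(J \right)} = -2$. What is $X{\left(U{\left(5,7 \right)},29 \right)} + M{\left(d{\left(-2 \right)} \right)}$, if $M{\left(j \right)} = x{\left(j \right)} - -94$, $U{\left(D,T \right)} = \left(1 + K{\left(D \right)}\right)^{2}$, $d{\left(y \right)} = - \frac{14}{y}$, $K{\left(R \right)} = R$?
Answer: $121$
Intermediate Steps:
$U{\left(D,T \right)} = \left(1 + D\right)^{2}$
$X{\left(P,I \right)} = 29$ ($X{\left(P,I \right)} = -4 + 33 = 29$)
$M{\left(j \right)} = 92$ ($M{\left(j \right)} = -2 - -94 = -2 + 94 = 92$)
$X{\left(U{\left(5,7 \right)},29 \right)} + M{\left(d{\left(-2 \right)} \right)} = 29 + 92 = 121$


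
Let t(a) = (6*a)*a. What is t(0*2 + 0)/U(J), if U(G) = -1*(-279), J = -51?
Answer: 0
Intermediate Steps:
U(G) = 279
t(a) = 6*a²
t(0*2 + 0)/U(J) = (6*(0*2 + 0)²)/279 = (6*(0 + 0)²)*(1/279) = (6*0²)*(1/279) = (6*0)*(1/279) = 0*(1/279) = 0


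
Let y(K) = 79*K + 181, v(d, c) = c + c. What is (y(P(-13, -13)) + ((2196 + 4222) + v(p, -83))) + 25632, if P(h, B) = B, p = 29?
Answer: 31038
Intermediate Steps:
v(d, c) = 2*c
y(K) = 181 + 79*K
(y(P(-13, -13)) + ((2196 + 4222) + v(p, -83))) + 25632 = ((181 + 79*(-13)) + ((2196 + 4222) + 2*(-83))) + 25632 = ((181 - 1027) + (6418 - 166)) + 25632 = (-846 + 6252) + 25632 = 5406 + 25632 = 31038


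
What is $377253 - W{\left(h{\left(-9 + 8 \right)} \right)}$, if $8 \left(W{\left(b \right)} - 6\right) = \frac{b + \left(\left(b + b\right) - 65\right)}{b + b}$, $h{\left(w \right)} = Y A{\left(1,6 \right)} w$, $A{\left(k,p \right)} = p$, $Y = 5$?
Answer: $\frac{36215681}{96} \approx 3.7725 \cdot 10^{5}$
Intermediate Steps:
$h{\left(w \right)} = 30 w$ ($h{\left(w \right)} = 5 \cdot 6 w = 30 w$)
$W{\left(b \right)} = 6 + \frac{-65 + 3 b}{16 b}$ ($W{\left(b \right)} = 6 + \frac{\left(b + \left(\left(b + b\right) - 65\right)\right) \frac{1}{b + b}}{8} = 6 + \frac{\left(b + \left(2 b - 65\right)\right) \frac{1}{2 b}}{8} = 6 + \frac{\left(b + \left(-65 + 2 b\right)\right) \frac{1}{2 b}}{8} = 6 + \frac{\left(-65 + 3 b\right) \frac{1}{2 b}}{8} = 6 + \frac{\frac{1}{2} \frac{1}{b} \left(-65 + 3 b\right)}{8} = 6 + \frac{-65 + 3 b}{16 b}$)
$377253 - W{\left(h{\left(-9 + 8 \right)} \right)} = 377253 - \frac{-65 + 99 \cdot 30 \left(-9 + 8\right)}{16 \cdot 30 \left(-9 + 8\right)} = 377253 - \frac{-65 + 99 \cdot 30 \left(-1\right)}{16 \cdot 30 \left(-1\right)} = 377253 - \frac{-65 + 99 \left(-30\right)}{16 \left(-30\right)} = 377253 - \frac{1}{16} \left(- \frac{1}{30}\right) \left(-65 - 2970\right) = 377253 - \frac{1}{16} \left(- \frac{1}{30}\right) \left(-3035\right) = 377253 - \frac{607}{96} = \frac{36215681}{96}$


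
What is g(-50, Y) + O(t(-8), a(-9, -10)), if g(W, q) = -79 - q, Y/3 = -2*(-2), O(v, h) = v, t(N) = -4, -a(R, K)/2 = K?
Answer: -95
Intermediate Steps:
a(R, K) = -2*K
Y = 12 (Y = 3*(-2*(-2)) = 3*4 = 12)
g(-50, Y) + O(t(-8), a(-9, -10)) = (-79 - 1*12) - 4 = (-79 - 12) - 4 = -91 - 4 = -95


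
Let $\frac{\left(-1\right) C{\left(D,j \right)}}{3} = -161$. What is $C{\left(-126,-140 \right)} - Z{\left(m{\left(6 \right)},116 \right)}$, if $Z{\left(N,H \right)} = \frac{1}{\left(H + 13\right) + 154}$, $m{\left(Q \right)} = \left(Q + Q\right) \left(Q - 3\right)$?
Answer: $\frac{136688}{283} \approx 483.0$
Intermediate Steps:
$C{\left(D,j \right)} = 483$ ($C{\left(D,j \right)} = \left(-3\right) \left(-161\right) = 483$)
$m{\left(Q \right)} = 2 Q \left(-3 + Q\right)$
$Z{\left(N,H \right)} = \frac{1}{167 + H}$ ($Z{\left(N,H \right)} = \frac{1}{\left(13 + H\right) + 154} = \frac{1}{167 + H}$)
$C{\left(-126,-140 \right)} - Z{\left(m{\left(6 \right)},116 \right)} = 483 - \frac{1}{167 + 116} = 483 - \frac{1}{283} = \frac{136688}{283}$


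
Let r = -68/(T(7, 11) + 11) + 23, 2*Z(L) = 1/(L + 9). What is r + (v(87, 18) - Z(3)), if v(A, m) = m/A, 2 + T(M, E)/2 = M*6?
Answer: 1419865/63336 ≈ 22.418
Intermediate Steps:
T(M, E) = -4 + 12*M (T(M, E) = -4 + 2*(M*6) = -4 + 2*(6*M) = -4 + 12*M)
Z(L) = 1/(2*(9 + L)) (Z(L) = 1/(2*(L + 9)) = 1/(2*(9 + L)))
r = 2025/91 (r = -68/((-4 + 12*7) + 11) + 23 = -68/((-4 + 84) + 11) + 23 = -68/(80 + 11) + 23 = -68/91 + 23 = 2025/91 ≈ 22.253)
r + (v(87, 18) - Z(3)) = 2025/91 + (18/87 - 1/(2*(9 + 3))) = 2025/91 + (18*(1/87) - 1/(2*12)) = 2025/91 + (6/29 - 1/(2*12)) = 2025/91 + (6/29 - 1*1/24) = 2025/91 + (6/29 - 1/24) = 2025/91 + 115/696 = 1419865/63336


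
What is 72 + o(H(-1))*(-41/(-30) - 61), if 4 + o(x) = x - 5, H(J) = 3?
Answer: 2149/5 ≈ 429.80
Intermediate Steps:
o(x) = -9 + x (o(x) = -4 + (x - 5) = -4 + (-5 + x) = -9 + x)
72 + o(H(-1))*(-41/(-30) - 61) = 72 + (-9 + 3)*(-41/(-30) - 61) = 72 - 6*(-41*(-1/30) - 61) = 72 - 6*(41/30 - 61) = 72 - 6*(-1789/30) = 72 + 1789/5 = 2149/5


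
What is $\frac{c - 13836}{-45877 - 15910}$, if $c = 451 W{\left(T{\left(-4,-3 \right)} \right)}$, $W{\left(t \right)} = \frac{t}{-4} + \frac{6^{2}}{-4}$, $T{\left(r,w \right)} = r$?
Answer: $\frac{17444}{61787} \approx 0.28232$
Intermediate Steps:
$W{\left(t \right)} = -9 - \frac{t}{4}$ ($W{\left(t \right)} = t \left(- \frac{1}{4}\right) + 36 \left(- \frac{1}{4}\right) = - \frac{t}{4} - 9 = -9 - \frac{t}{4}$)
$c = -3608$ ($c = 451 \left(-9 - -1\right) = 451 \left(-9 + 1\right) = 451 \left(-8\right) = -3608$)
$\frac{c - 13836}{-45877 - 15910} = \frac{-3608 - 13836}{-45877 - 15910} = - \frac{17444}{-61787} = \left(-17444\right) \left(- \frac{1}{61787}\right) = \frac{17444}{61787}$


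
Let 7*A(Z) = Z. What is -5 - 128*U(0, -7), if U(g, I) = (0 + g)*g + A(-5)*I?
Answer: -645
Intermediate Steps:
A(Z) = Z/7
U(g, I) = g**2 - 5*I/7 (U(g, I) = (0 + g)*g + ((1/7)*(-5))*I = g*g - 5*I/7 = g**2 - 5*I/7)
-5 - 128*U(0, -7) = -5 - 128*(0**2 - 5/7*(-7)) = -5 - 128*(0 + 5) = -5 - 128*5 = -5 - 640 = -645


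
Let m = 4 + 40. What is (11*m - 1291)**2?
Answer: 651249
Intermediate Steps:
m = 44
(11*m - 1291)**2 = (11*44 - 1291)**2 = (484 - 1291)**2 = (-807)**2 = 651249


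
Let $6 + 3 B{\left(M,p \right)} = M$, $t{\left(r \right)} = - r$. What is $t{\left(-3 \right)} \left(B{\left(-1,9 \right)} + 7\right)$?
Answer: $14$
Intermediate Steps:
$B{\left(M,p \right)} = -2 + \frac{M}{3}$
$t{\left(-3 \right)} \left(B{\left(-1,9 \right)} + 7\right) = \left(-1\right) \left(-3\right) \left(\left(-2 + \frac{1}{3} \left(-1\right)\right) + 7\right) = 3 \left(\left(-2 - \frac{1}{3}\right) + 7\right) = 3 \left(- \frac{7}{3} + 7\right) = 3 \cdot \frac{14}{3} = 14$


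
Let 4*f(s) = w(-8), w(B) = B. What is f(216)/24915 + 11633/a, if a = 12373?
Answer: 289811449/308273295 ≈ 0.94011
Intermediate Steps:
f(s) = -2 (f(s) = (¼)*(-8) = -2)
f(216)/24915 + 11633/a = -2/24915 + 11633/12373 = 289811449/308273295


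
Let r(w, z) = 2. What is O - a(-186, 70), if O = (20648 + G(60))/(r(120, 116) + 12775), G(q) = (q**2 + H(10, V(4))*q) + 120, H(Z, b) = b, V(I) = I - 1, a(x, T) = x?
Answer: 2401070/12777 ≈ 187.92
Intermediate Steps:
V(I) = -1 + I
G(q) = 120 + q**2 + 3*q (G(q) = (q**2 + (-1 + 4)*q) + 120 = (q**2 + 3*q) + 120 = 120 + q**2 + 3*q)
O = 24548/12777 (O = (20648 + (120 + 60**2 + 3*60))/(2 + 12775) = (20648 + (120 + 3600 + 180))/12777 = (20648 + 3900)*(1/12777) = 24548*(1/12777) = 24548/12777 ≈ 1.9213)
O - a(-186, 70) = 24548/12777 - 1*(-186) = 24548/12777 + 186 = 2401070/12777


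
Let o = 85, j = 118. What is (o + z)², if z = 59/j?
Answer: 29241/4 ≈ 7310.3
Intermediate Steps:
z = ½ (z = 59/118 = 59*(1/118) = ½ ≈ 0.50000)
(o + z)² = (85 + ½)² = (171/2)² = 29241/4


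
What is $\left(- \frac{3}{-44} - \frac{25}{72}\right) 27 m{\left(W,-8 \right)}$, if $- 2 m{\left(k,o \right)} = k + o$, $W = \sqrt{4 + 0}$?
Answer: $- \frac{1989}{88} \approx -22.602$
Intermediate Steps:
$W = 2$ ($W = \sqrt{4} = 2$)
$m{\left(k,o \right)} = - \frac{k}{2} - \frac{o}{2}$ ($m{\left(k,o \right)} = - \frac{k + o}{2} = - \frac{k}{2} - \frac{o}{2}$)
$\left(- \frac{3}{-44} - \frac{25}{72}\right) 27 m{\left(W,-8 \right)} = \left(- \frac{3}{-44} - \frac{25}{72}\right) 27 \left(\left(- \frac{1}{2}\right) 2 - -4\right) = \left(\left(-3\right) \left(- \frac{1}{44}\right) - \frac{25}{72}\right) 27 \left(-1 + 4\right) = \left(\frac{3}{44} - \frac{25}{72}\right) 27 \cdot 3 = \left(- \frac{221}{792}\right) 27 \cdot 3 = \left(- \frac{663}{88}\right) 3 = - \frac{1989}{88}$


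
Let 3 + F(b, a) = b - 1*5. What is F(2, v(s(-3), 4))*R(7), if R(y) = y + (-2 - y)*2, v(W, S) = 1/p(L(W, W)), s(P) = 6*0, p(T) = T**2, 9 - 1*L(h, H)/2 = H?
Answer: 66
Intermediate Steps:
L(h, H) = 18 - 2*H
s(P) = 0
v(W, S) = (18 - 2*W)**(-2) (v(W, S) = 1/((18 - 2*W)**2) = (18 - 2*W)**(-2))
F(b, a) = -8 + b (F(b, a) = -3 + (b - 1*5) = -3 + (b - 5) = -3 + (-5 + b) = -8 + b)
R(y) = -4 - y (R(y) = y + (-4 - 2*y) = -4 - y)
F(2, v(s(-3), 4))*R(7) = (-8 + 2)*(-4 - 1*7) = -6*(-4 - 7) = -6*(-11) = 66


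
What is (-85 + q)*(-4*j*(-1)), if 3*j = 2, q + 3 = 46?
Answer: -112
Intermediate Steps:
q = 43 (q = -3 + 46 = 43)
j = ⅔ (j = (⅓)*2 = ⅔ ≈ 0.66667)
(-85 + q)*(-4*j*(-1)) = (-85 + 43)*(-4*⅔*(-1)) = -(-112)*(-1) = -42*8/3 = -112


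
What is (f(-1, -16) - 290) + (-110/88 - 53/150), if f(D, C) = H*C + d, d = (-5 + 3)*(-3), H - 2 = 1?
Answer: -100081/300 ≈ -333.60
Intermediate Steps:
H = 3 (H = 2 + 1 = 3)
d = 6 (d = -2*(-3) = 6)
f(D, C) = 6 + 3*C (f(D, C) = 3*C + 6 = 6 + 3*C)
(f(-1, -16) - 290) + (-110/88 - 53/150) = ((6 + 3*(-16)) - 290) + (-110/88 - 53/150) = ((6 - 48) - 290) + (-110*1/88 - 53*1/150) = (-42 - 290) + (-5/4 - 53/150) = -332 - 481/300 = -100081/300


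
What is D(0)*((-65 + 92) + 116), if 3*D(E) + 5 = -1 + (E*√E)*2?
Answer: -286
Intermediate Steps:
D(E) = -2 + 2*E^(3/2)/3 (D(E) = -5/3 + (-1 + (E*√E)*2)/3 = -5/3 + (-1 + E^(3/2)*2)/3 = -5/3 + (-1 + 2*E^(3/2))/3 = -5/3 + (-⅓ + 2*E^(3/2)/3) = -2 + 2*E^(3/2)/3)
D(0)*((-65 + 92) + 116) = (-2 + 2*0^(3/2)/3)*((-65 + 92) + 116) = (-2 + (⅔)*0)*(27 + 116) = (-2 + 0)*143 = -2*143 = -286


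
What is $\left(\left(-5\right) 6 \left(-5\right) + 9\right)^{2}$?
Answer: $25281$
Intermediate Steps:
$\left(\left(-5\right) 6 \left(-5\right) + 9\right)^{2} = \left(\left(-30\right) \left(-5\right) + 9\right)^{2} = \left(150 + 9\right)^{2} = 159^{2} = 25281$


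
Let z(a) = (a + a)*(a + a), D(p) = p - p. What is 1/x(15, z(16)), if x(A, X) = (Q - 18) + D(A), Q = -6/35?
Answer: -35/636 ≈ -0.055031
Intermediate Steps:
D(p) = 0
Q = -6/35 (Q = -6*1/35 = -6/35 ≈ -0.17143)
z(a) = 4*a² (z(a) = (2*a)*(2*a) = 4*a²)
x(A, X) = -636/35 (x(A, X) = (-6/35 - 18) + 0 = -636/35 + 0 = -636/35)
1/x(15, z(16)) = 1/(-636/35) = -35/636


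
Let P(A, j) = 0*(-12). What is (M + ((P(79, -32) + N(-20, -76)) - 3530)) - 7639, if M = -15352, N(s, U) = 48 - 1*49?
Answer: -26522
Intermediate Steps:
P(A, j) = 0
N(s, U) = -1 (N(s, U) = 48 - 49 = -1)
(M + ((P(79, -32) + N(-20, -76)) - 3530)) - 7639 = (-15352 + ((0 - 1) - 3530)) - 7639 = (-15352 + (-1 - 3530)) - 7639 = (-15352 - 3531) - 7639 = -18883 - 7639 = -26522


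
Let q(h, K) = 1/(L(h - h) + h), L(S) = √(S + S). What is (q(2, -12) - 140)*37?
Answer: -10323/2 ≈ -5161.5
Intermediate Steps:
L(S) = √2*√S (L(S) = √(2*S) = √2*√S)
q(h, K) = 1/h (q(h, K) = 1/(√2*√(h - h) + h) = 1/(√2*√0 + h) = 1/(√2*0 + h) = 1/(0 + h) = 1/h)
(q(2, -12) - 140)*37 = (1/2 - 140)*37 = (½ - 140)*37 = -279/2*37 = -10323/2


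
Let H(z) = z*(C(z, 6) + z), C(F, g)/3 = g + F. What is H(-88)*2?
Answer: 58784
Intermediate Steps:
C(F, g) = 3*F + 3*g (C(F, g) = 3*(g + F) = 3*(F + g) = 3*F + 3*g)
H(z) = z*(18 + 4*z) (H(z) = z*((3*z + 3*6) + z) = z*((3*z + 18) + z) = z*((18 + 3*z) + z) = z*(18 + 4*z))
H(-88)*2 = (2*(-88)*(9 + 2*(-88)))*2 = (2*(-88)*(9 - 176))*2 = (2*(-88)*(-167))*2 = 29392*2 = 58784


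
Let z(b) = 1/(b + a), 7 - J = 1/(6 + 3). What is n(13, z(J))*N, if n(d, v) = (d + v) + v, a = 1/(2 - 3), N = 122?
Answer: 86254/53 ≈ 1627.4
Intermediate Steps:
a = -1 (a = 1/(-1) = -1)
J = 62/9 (J = 7 - 1/(6 + 3) = 7 - 1/9 = 7 - 1*⅑ = 7 - ⅑ = 62/9 ≈ 6.8889)
z(b) = 1/(-1 + b) (z(b) = 1/(b - 1) = 1/(-1 + b))
n(d, v) = d + 2*v
n(13, z(J))*N = (13 + 2/(-1 + 62/9))*122 = (13 + 2/(53/9))*122 = (13 + 2*(9/53))*122 = (13 + 18/53)*122 = (707/53)*122 = 86254/53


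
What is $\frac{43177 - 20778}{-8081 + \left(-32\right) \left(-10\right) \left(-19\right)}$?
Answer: $- \frac{22399}{14161} \approx -1.5817$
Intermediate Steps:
$\frac{43177 - 20778}{-8081 + \left(-32\right) \left(-10\right) \left(-19\right)} = \frac{22399}{-8081 + 320 \left(-19\right)} = \frac{22399}{-8081 - 6080} = \frac{22399}{-14161} = 22399 \left(- \frac{1}{14161}\right) = - \frac{22399}{14161}$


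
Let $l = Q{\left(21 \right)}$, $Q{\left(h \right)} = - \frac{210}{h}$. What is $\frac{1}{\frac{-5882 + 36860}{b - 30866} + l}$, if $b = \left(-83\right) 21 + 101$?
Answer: $- \frac{1806}{19781} \approx -0.0913$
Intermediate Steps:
$b = -1642$ ($b = -1743 + 101 = -1642$)
$l = -10$ ($l = - \frac{210}{21} = \left(-210\right) \frac{1}{21} = -10$)
$\frac{1}{\frac{-5882 + 36860}{b - 30866} + l} = \frac{1}{\frac{-5882 + 36860}{-1642 - 30866} - 10} = \frac{1}{\frac{30978}{-32508} - 10} = \frac{1}{30978 \left(- \frac{1}{32508}\right) - 10} = \frac{1}{- \frac{1721}{1806} - 10} = \frac{1}{- \frac{19781}{1806}} = - \frac{1806}{19781}$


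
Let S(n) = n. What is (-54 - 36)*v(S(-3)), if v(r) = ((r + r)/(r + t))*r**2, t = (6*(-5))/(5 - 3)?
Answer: -270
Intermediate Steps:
t = -15 (t = -30/2 = -30*1/2 = -15)
v(r) = 2*r**3/(-15 + r) (v(r) = ((r + r)/(r - 15))*r**2 = ((2*r)/(-15 + r))*r**2 = (2*r/(-15 + r))*r**2 = 2*r**3/(-15 + r))
(-54 - 36)*v(S(-3)) = (-54 - 36)*(2*(-3)**3/(-15 - 3)) = -180*(-27)/(-18) = -180*(-27)*(-1)/18 = -90*3 = -270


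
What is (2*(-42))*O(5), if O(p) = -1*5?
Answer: 420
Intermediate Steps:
O(p) = -5
(2*(-42))*O(5) = (2*(-42))*(-5) = -84*(-5) = 420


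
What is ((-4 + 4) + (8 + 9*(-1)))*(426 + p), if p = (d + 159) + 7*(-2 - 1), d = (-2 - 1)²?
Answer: -573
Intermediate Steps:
d = 9 (d = (-3)² = 9)
p = 147 (p = (9 + 159) + 7*(-2 - 1) = 168 + 7*(-3) = 168 - 21 = 147)
((-4 + 4) + (8 + 9*(-1)))*(426 + p) = ((-4 + 4) + (8 + 9*(-1)))*(426 + 147) = (0 + (8 - 9))*573 = (0 - 1)*573 = -1*573 = -573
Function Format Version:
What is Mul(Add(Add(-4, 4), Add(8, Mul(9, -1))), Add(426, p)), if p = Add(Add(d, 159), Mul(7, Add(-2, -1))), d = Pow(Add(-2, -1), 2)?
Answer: -573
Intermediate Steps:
d = 9 (d = Pow(-3, 2) = 9)
p = 147 (p = Add(Add(9, 159), Mul(7, Add(-2, -1))) = Add(168, Mul(7, -3)) = Add(168, -21) = 147)
Mul(Add(Add(-4, 4), Add(8, Mul(9, -1))), Add(426, p)) = Mul(Add(Add(-4, 4), Add(8, Mul(9, -1))), Add(426, 147)) = Mul(Add(0, Add(8, -9)), 573) = Mul(Add(0, -1), 573) = Mul(-1, 573) = -573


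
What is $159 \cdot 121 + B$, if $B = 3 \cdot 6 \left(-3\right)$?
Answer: $19185$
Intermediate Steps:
$B = -54$ ($B = 18 \left(-3\right) = -54$)
$159 \cdot 121 + B = 159 \cdot 121 - 54 = 19239 - 54 = 19185$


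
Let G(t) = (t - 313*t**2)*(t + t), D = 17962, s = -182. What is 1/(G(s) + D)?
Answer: 1/3773967778 ≈ 2.6497e-10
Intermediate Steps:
G(t) = 2*t*(t - 313*t**2) (G(t) = (t - 313*t**2)*(2*t) = 2*t*(t - 313*t**2))
1/(G(s) + D) = 1/((-182)**2*(2 - 626*(-182)) + 17962) = 1/(33124*(2 + 113932) + 17962) = 1/(33124*113934 + 17962) = 1/(3773949816 + 17962) = 1/3773967778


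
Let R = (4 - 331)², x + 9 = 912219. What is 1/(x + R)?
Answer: 1/1019139 ≈ 9.8122e-7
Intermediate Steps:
x = 912210 (x = -9 + 912219 = 912210)
R = 106929 (R = (-327)² = 106929)
1/(x + R) = 1/(912210 + 106929) = 1/1019139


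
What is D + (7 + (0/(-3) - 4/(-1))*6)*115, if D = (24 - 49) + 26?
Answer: 3566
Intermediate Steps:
D = 1 (D = -25 + 26 = 1)
D + (7 + (0/(-3) - 4/(-1))*6)*115 = 1 + (7 + (0/(-3) - 4/(-1))*6)*115 = 1 + (7 + (0*(-⅓) - 4*(-1))*6)*115 = 1 + (7 + (0 + 4)*6)*115 = 1 + (7 + 4*6)*115 = 1 + (7 + 24)*115 = 1 + 31*115 = 1 + 3565 = 3566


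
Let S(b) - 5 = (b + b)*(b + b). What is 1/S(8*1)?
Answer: 1/261 ≈ 0.0038314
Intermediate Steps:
S(b) = 5 + 4*b² (S(b) = 5 + (b + b)*(b + b) = 5 + (2*b)*(2*b) = 5 + 4*b²)
1/S(8*1) = 1/(5 + 4*(8*1)²) = 1/(5 + 4*8²) = 1/(5 + 4*64) = 1/(5 + 256) = 1/261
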